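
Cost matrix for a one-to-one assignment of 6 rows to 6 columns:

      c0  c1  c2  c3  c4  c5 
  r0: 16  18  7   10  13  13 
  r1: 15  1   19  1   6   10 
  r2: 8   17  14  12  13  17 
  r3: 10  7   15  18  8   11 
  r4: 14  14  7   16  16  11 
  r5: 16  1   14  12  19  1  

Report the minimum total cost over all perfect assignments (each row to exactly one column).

Minimum assignment cost: 35

optimal assignment: row0→col3 (cost 10), row1→col1 (cost 1), row2→col0 (cost 8), row3→col4 (cost 8), row4→col2 (cost 7), row5→col5 (cost 1)
total = 10 + 1 + 8 + 8 + 7 + 1 = 35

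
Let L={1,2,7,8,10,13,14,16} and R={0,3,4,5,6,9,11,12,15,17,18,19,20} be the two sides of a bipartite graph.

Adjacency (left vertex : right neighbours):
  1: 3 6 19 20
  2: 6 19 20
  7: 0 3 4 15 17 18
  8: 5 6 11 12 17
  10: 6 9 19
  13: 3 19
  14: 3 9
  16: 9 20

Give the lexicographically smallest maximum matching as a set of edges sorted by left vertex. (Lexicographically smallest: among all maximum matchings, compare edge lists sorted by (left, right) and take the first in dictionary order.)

Lex-smallest maximum matching: {(1,3), (2,6), (7,0), (8,5), (10,9), (13,19), (16,20)}

|M| = 7 (so the lex-smallest maximum matching has 7 edges)
process left vertices in ascending order; for each, take the smallest-labelled available neighbour that still permits 7 edges overall, or leave it unmatched if none does
lex-smallest matching: {1-3, 2-6, 7-0, 8-5, 10-9, 13-19, 16-20}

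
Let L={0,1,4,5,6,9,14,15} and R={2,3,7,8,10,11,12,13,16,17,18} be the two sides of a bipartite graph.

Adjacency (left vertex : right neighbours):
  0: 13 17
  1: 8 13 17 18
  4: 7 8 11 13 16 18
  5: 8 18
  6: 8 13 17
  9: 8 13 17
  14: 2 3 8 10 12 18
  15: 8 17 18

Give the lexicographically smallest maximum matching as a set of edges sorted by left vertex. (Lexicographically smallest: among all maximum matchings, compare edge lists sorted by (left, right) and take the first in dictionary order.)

|M| = 6 (so the lex-smallest maximum matching has 6 edges)
process left vertices in ascending order; for each, take the smallest-labelled available neighbour that still permits 6 edges overall, or leave it unmatched if none does
lex-smallest matching: {0-13, 1-8, 4-7, 5-18, 6-17, 14-2}

Lex-smallest maximum matching: {(0,13), (1,8), (4,7), (5,18), (6,17), (14,2)}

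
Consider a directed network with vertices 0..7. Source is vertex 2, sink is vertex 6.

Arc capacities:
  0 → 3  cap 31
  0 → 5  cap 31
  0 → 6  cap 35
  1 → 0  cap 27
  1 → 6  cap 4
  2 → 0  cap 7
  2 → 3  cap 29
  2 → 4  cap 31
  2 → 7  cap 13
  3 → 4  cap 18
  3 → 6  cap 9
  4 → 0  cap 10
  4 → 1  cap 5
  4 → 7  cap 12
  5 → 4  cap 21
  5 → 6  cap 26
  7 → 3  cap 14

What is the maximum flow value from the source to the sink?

Maximum flow value: 31

augment #1: 2→0→6 bottleneck 7, total now 7
augment #2: 2→3→6 bottleneck 9, total now 16
augment #3: 2→4→0→6 bottleneck 10, total now 26
augment #4: 2→4→1→6 bottleneck 4, total now 30
augment #5: 2→4→1→0→6 bottleneck 1, total now 31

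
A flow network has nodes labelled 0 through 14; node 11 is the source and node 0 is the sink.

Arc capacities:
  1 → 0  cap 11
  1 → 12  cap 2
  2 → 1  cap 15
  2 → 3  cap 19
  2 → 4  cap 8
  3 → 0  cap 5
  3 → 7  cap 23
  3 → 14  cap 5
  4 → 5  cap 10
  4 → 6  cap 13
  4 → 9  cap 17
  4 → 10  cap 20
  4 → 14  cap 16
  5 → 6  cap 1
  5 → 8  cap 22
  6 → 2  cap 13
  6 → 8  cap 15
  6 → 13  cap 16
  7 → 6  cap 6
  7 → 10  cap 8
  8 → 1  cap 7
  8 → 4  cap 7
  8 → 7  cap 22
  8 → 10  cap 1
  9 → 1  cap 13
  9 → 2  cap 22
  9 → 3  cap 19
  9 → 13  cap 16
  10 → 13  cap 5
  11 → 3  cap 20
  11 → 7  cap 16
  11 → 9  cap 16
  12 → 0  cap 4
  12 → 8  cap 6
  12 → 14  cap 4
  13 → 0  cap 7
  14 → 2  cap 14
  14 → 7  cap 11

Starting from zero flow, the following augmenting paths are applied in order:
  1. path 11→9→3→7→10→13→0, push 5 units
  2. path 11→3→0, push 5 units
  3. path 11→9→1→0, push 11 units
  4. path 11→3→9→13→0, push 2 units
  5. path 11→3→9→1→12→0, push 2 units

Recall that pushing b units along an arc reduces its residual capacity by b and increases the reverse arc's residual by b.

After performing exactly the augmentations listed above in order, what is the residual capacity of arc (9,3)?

after path 1 (11→9→3→7→10→13→0, push 5): res(9,3)=14
after path 2 (11→3→0, push 5): res(9,3)=14
after path 3 (11→9→1→0, push 11): res(9,3)=14
after path 4 (11→3→9→13→0, push 2): res(9,3)=16
after path 5 (11→3→9→1→12→0, push 2): res(9,3)=18

Residual capacity of (9,3): 18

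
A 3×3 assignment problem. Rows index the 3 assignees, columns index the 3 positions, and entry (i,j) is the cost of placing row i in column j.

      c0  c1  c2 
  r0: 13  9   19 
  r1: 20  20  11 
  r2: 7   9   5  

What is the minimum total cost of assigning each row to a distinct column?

optimal assignment: row0→col1 (cost 9), row1→col2 (cost 11), row2→col0 (cost 7)
total = 9 + 11 + 7 = 27

Minimum assignment cost: 27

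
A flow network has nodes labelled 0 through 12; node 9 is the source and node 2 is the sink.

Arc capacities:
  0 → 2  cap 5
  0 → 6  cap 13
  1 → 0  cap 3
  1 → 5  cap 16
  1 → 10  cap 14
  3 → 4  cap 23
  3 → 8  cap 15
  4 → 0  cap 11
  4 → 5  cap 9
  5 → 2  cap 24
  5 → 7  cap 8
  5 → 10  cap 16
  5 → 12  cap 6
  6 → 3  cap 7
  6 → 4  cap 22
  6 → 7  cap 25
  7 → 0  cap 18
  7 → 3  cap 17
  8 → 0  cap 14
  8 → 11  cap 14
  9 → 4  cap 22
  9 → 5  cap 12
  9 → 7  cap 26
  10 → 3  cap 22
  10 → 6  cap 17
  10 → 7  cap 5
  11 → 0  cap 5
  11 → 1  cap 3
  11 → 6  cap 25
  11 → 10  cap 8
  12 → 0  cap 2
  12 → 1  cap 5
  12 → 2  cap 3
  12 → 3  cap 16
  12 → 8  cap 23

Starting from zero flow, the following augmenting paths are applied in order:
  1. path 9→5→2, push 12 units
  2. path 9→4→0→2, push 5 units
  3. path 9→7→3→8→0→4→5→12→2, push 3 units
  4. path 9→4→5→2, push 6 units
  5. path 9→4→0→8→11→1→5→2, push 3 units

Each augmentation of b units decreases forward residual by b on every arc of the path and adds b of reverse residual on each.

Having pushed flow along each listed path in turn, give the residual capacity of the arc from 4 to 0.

after path 1 (9→5→2, push 12): res(4,0)=11
after path 2 (9→4→0→2, push 5): res(4,0)=6
after path 3 (9→7→3→8→0→4→5→12→2, push 3): res(4,0)=9
after path 4 (9→4→5→2, push 6): res(4,0)=9
after path 5 (9→4→0→8→11→1→5→2, push 3): res(4,0)=6

Residual capacity of (4,0): 6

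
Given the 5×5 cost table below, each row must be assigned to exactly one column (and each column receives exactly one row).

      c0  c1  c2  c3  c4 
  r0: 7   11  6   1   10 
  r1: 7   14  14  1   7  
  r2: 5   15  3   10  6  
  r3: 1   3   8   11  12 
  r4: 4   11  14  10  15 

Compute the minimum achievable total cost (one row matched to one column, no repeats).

Minimum assignment cost: 18

optimal assignment: row0→col3 (cost 1), row1→col4 (cost 7), row2→col2 (cost 3), row3→col1 (cost 3), row4→col0 (cost 4)
total = 1 + 7 + 3 + 3 + 4 = 18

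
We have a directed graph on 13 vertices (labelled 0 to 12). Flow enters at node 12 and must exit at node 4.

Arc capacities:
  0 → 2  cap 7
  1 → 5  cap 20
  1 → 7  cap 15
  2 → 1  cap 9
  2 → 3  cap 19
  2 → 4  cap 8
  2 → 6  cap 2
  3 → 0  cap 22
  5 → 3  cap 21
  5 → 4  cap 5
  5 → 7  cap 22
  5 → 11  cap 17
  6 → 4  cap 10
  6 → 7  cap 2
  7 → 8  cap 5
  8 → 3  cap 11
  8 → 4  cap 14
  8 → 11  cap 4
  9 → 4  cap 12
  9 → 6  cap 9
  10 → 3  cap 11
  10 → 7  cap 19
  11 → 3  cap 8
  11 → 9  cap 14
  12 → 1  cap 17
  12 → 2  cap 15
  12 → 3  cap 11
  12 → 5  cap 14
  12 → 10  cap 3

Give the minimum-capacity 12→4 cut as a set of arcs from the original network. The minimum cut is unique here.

augment #1: 12→2→4 push 8
augment #2: 12→5→4 push 5
augment #3: 12→2→6→4 push 2
augment #4: 12→1→7→8→4 push 5
augment #5: 12→5→11→9→4 push 9
augment #6: 12→1→5→11→9→4 push 3
augment #7: 12→1→5→11→9→6→4 push 2
max flow = 34; residual-reachable set from 12 gives S-side
cut edges (S→T): {(2,4), (2,6), (5,4), (7,8), (11,9)} total cap 34

Min-cut arcs: {(2,4), (2,6), (5,4), (7,8), (11,9)} (total capacity 34)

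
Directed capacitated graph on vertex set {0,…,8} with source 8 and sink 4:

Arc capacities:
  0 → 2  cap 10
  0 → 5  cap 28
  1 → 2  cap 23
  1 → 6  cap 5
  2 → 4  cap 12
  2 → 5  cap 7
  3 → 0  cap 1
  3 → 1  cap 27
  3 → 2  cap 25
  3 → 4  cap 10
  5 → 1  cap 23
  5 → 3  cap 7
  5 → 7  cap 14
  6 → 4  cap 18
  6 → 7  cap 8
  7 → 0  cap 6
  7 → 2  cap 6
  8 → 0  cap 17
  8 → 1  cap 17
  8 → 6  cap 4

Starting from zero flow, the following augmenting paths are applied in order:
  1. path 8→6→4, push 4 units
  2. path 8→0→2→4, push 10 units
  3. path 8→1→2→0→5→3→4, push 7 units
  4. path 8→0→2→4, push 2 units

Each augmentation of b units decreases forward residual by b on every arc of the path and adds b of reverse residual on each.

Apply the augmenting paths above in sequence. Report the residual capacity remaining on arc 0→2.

after path 1 (8→6→4, push 4): res(0,2)=10
after path 2 (8→0→2→4, push 10): res(0,2)=0
after path 3 (8→1→2→0→5→3→4, push 7): res(0,2)=7
after path 4 (8→0→2→4, push 2): res(0,2)=5

Residual capacity of (0,2): 5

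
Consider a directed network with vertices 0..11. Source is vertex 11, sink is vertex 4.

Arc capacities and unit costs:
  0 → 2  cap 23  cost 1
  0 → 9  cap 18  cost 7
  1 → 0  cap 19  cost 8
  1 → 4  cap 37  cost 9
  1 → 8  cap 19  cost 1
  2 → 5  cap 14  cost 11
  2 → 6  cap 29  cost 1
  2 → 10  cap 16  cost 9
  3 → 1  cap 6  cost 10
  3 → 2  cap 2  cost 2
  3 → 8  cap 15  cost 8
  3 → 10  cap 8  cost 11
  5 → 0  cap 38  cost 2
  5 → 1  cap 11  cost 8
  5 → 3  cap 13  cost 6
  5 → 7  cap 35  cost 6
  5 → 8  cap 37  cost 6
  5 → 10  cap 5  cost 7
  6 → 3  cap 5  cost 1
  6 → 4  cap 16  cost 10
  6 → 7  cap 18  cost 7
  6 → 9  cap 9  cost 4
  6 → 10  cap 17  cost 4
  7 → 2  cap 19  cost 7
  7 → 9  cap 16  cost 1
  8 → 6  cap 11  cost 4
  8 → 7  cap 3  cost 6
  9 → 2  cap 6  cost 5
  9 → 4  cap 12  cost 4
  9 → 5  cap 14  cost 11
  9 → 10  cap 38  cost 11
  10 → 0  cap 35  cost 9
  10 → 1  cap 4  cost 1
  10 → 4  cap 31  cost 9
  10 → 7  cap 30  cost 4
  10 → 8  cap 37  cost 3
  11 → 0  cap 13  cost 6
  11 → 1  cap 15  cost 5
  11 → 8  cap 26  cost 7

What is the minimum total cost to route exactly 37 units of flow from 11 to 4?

Minimum cost for 37 units: 606

shortest-cost path #1: 11→1→4 push 15 @ unit cost 14 (adds 210)
shortest-cost path #2: 11→0→2→6→9→4 push 9 @ unit cost 16 (adds 144)
shortest-cost path #3: 11→0→9→4 push 3 @ unit cost 17 (adds 51)
shortest-cost path #4: 11→0→2→6→4 push 1 @ unit cost 18 (adds 18)
shortest-cost path #5: 11→8→7→9→0→2→6→4 push 3 @ unit cost 19 (adds 57)
shortest-cost path #6: 11→8→6→4 push 6 @ unit cost 21 (adds 126)
total cost = 606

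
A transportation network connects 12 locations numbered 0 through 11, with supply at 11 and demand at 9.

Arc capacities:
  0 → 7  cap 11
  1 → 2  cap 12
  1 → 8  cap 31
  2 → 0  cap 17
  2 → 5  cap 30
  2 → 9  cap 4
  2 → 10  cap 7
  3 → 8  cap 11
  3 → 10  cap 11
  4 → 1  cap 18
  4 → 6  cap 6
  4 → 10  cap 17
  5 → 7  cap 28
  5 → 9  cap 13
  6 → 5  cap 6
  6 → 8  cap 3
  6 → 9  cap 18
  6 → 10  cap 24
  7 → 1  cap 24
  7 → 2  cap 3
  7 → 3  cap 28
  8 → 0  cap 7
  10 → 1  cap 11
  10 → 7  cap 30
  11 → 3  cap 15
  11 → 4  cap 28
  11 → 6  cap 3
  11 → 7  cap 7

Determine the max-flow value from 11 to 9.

Maximum flow value: 24

augment #1: 11→6→9 bottleneck 3, total now 3
augment #2: 11→4→6→9 bottleneck 6, total now 9
augment #3: 11→7→2→9 bottleneck 3, total now 12
augment #4: 11→4→1→2→9 bottleneck 1, total now 13
augment #5: 11→4→1→2→5→9 bottleneck 11, total now 24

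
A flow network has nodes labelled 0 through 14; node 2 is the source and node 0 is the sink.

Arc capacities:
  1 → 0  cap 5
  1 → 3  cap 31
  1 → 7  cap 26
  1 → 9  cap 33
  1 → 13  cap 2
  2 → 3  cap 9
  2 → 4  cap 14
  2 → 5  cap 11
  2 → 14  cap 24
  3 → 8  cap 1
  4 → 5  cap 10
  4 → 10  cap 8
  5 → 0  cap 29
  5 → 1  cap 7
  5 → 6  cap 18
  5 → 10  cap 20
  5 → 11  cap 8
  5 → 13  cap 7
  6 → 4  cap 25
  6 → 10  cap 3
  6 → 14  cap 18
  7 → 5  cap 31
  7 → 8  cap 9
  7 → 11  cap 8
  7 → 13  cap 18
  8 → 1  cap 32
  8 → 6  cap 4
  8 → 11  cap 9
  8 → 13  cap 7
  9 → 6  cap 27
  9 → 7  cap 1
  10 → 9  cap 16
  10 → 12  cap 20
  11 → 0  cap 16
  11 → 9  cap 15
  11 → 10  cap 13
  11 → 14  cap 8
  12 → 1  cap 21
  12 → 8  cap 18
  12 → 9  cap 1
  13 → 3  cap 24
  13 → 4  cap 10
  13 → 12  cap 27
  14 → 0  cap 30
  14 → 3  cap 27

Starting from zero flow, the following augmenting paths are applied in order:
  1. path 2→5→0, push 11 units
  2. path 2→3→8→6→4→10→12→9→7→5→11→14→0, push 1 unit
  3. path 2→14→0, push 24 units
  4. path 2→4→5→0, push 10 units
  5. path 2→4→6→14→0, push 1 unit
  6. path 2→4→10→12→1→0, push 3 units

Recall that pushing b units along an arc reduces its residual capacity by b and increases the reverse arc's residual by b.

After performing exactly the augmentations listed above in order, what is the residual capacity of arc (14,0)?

after path 1 (2→5→0, push 11): res(14,0)=30
after path 2 (2→3→8→6→4→10→12→9→7→5→11→14→0, push 1): res(14,0)=29
after path 3 (2→14→0, push 24): res(14,0)=5
after path 4 (2→4→5→0, push 10): res(14,0)=5
after path 5 (2→4→6→14→0, push 1): res(14,0)=4
after path 6 (2→4→10→12→1→0, push 3): res(14,0)=4

Residual capacity of (14,0): 4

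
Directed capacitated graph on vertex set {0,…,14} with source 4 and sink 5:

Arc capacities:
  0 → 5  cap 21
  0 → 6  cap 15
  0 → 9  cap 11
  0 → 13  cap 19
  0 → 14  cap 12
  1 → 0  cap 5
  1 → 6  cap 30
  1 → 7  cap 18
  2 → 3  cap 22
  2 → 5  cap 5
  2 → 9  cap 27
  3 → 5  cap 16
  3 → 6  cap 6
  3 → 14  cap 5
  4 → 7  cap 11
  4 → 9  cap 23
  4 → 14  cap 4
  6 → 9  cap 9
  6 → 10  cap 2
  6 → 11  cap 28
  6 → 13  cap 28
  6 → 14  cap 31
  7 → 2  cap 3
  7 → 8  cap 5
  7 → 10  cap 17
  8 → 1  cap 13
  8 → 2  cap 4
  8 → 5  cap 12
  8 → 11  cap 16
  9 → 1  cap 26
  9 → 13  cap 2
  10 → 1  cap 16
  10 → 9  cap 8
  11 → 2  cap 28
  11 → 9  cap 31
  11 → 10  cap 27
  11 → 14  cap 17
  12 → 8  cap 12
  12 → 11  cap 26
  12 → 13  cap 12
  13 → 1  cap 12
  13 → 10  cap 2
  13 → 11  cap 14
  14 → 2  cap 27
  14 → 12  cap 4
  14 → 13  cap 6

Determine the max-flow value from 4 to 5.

augment #1: 4→7→2→5 bottleneck 3, total now 3
augment #2: 4→7→8→5 bottleneck 5, total now 8
augment #3: 4→14→2→5 bottleneck 2, total now 10
augment #4: 4→9→1→0→5 bottleneck 5, total now 15
augment #5: 4→14→2→3→5 bottleneck 2, total now 17
augment #6: 4→9→13→11→2→3→5 bottleneck 2, total now 19
augment #7: 4→9→1→6→11→2→3→5 bottleneck 12, total now 31
augment #8: 4→9→1→6→14→12→8→5 bottleneck 4, total now 35

Maximum flow value: 35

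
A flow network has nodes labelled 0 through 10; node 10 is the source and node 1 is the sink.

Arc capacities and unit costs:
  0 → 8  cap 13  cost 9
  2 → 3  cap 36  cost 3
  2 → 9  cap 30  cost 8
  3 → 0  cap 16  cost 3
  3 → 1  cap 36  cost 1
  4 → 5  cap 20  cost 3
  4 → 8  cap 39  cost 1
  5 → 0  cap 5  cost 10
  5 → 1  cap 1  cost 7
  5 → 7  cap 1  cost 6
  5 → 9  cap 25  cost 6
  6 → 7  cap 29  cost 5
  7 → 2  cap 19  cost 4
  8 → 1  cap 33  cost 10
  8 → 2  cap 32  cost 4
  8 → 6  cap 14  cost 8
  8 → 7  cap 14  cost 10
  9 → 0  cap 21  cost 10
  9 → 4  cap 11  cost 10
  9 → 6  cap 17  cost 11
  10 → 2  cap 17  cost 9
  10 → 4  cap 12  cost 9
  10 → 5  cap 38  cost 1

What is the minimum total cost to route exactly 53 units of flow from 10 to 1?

shortest-cost path #1: 10→5→1 push 1 @ unit cost 8 (adds 8)
shortest-cost path #2: 10→2→3→1 push 17 @ unit cost 13 (adds 221)
shortest-cost path #3: 10→5→7→2→3→1 push 1 @ unit cost 15 (adds 15)
shortest-cost path #4: 10→4→8→2→3→1 push 12 @ unit cost 18 (adds 216)
shortest-cost path #5: 10→5→9→4→8→2→3→1 push 6 @ unit cost 26 (adds 156)
shortest-cost path #6: 10→5→9→4→8→1 push 5 @ unit cost 28 (adds 140)
shortest-cost path #7: 10→5→0→8→1 push 5 @ unit cost 30 (adds 150)
shortest-cost path #8: 10→5→9→6→7→2→8→1 push 6 @ unit cost 33 (adds 198)
total cost = 1104

Minimum cost for 53 units: 1104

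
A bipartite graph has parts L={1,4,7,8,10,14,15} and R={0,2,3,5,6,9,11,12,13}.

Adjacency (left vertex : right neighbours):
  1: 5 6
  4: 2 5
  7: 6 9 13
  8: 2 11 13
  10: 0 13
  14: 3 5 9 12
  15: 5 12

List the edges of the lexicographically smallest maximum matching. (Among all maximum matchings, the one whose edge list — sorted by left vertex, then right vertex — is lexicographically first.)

Lex-smallest maximum matching: {(1,5), (4,2), (7,6), (8,11), (10,0), (14,3), (15,12)}

|M| = 7 (so the lex-smallest maximum matching has 7 edges)
process left vertices in ascending order; for each, take the smallest-labelled available neighbour that still permits 7 edges overall, or leave it unmatched if none does
lex-smallest matching: {1-5, 4-2, 7-6, 8-11, 10-0, 14-3, 15-12}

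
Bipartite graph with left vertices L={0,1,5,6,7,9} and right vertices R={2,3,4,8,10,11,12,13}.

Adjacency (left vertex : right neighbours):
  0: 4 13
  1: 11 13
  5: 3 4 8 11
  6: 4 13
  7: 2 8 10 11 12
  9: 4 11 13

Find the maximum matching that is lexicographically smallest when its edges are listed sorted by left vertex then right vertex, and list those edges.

Lex-smallest maximum matching: {(0,4), (1,11), (5,3), (6,13), (7,2)}

|M| = 5 (so the lex-smallest maximum matching has 5 edges)
process left vertices in ascending order; for each, take the smallest-labelled available neighbour that still permits 5 edges overall, or leave it unmatched if none does
lex-smallest matching: {0-4, 1-11, 5-3, 6-13, 7-2}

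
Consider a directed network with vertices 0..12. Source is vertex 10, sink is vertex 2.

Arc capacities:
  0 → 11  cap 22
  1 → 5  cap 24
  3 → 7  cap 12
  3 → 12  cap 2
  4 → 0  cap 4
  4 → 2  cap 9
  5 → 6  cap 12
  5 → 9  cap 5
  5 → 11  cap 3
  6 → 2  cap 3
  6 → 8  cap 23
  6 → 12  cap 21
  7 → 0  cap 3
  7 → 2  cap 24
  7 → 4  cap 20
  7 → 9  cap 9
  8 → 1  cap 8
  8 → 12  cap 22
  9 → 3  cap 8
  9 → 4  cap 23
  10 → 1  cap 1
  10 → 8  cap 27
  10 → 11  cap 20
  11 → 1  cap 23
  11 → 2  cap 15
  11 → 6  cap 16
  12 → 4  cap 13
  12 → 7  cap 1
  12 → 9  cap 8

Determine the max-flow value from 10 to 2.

augment #1: 10→11→2 bottleneck 15, total now 15
augment #2: 10→11→6→2 bottleneck 3, total now 18
augment #3: 10→8→12→4→2 bottleneck 9, total now 27
augment #4: 10→8→12→7→2 bottleneck 1, total now 28
augment #5: 10→1→5→9→3→7→2 bottleneck 1, total now 29
augment #6: 10→8→12→9→3→7→2 bottleneck 7, total now 36

Maximum flow value: 36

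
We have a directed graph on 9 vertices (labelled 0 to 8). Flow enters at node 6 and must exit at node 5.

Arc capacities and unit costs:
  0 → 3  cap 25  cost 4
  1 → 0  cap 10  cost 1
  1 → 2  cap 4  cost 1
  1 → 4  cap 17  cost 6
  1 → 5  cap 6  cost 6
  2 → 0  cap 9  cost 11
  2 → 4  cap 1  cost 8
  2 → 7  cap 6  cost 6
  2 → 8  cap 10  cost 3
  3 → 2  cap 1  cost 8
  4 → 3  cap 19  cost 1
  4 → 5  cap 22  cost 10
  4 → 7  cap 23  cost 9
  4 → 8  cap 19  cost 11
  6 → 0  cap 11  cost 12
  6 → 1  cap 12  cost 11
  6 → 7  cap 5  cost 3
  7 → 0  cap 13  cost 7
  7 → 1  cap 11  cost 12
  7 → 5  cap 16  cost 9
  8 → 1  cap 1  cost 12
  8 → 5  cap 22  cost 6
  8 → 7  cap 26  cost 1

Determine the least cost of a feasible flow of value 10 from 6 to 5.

Minimum cost for 10 units: 145

shortest-cost path #1: 6→7→5 push 5 @ unit cost 12 (adds 60)
shortest-cost path #2: 6→1→5 push 5 @ unit cost 17 (adds 85)
total cost = 145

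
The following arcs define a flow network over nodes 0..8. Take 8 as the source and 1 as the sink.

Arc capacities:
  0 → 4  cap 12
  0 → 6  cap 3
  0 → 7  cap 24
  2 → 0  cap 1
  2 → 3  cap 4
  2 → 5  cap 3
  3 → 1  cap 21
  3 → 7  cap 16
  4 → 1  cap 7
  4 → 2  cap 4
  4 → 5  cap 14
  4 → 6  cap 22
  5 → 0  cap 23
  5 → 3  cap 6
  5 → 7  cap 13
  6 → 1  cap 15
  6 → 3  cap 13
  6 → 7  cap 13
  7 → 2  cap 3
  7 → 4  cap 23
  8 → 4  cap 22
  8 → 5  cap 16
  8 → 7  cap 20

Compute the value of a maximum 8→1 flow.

Maximum flow value: 42

augment #1: 8→4→1 bottleneck 7, total now 7
augment #2: 8→4→6→1 bottleneck 15, total now 22
augment #3: 8→5→3→1 bottleneck 6, total now 28
augment #4: 8→7→2→3→1 bottleneck 3, total now 31
augment #5: 8→5→0→6→3→1 bottleneck 3, total now 34
augment #6: 8→7→4→2→3→1 bottleneck 1, total now 35
augment #7: 8→7→4→6→3→1 bottleneck 7, total now 42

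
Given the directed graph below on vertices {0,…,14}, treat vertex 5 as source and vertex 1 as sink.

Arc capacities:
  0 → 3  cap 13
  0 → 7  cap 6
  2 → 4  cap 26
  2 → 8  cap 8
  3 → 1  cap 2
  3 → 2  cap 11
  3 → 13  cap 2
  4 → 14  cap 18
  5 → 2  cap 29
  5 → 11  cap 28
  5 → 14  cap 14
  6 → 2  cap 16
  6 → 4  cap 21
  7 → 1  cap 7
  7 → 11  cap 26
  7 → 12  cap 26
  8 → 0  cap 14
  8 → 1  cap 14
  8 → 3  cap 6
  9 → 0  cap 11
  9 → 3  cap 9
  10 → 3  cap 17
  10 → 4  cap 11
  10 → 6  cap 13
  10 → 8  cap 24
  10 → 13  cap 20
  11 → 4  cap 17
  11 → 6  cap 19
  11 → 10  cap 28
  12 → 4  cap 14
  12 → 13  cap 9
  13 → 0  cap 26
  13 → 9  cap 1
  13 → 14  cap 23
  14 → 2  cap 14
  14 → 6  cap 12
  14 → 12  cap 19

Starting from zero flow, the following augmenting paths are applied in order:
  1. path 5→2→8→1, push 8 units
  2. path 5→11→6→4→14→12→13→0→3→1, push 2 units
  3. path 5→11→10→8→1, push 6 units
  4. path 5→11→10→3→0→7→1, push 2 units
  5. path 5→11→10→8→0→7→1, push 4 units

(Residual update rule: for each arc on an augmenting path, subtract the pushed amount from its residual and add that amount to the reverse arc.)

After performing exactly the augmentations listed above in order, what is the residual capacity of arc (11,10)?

after path 1 (5→2→8→1, push 8): res(11,10)=28
after path 2 (5→11→6→4→14→12→13→0→3→1, push 2): res(11,10)=28
after path 3 (5→11→10→8→1, push 6): res(11,10)=22
after path 4 (5→11→10→3→0→7→1, push 2): res(11,10)=20
after path 5 (5→11→10→8→0→7→1, push 4): res(11,10)=16

Residual capacity of (11,10): 16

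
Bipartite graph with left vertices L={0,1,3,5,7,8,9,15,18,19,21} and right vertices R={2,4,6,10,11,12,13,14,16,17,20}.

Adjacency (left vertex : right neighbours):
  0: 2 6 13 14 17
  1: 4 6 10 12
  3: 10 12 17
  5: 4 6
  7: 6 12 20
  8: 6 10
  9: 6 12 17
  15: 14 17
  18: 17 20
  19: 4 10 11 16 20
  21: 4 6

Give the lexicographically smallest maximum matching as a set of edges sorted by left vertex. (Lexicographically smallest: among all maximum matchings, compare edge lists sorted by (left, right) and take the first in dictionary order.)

Lex-smallest maximum matching: {(0,2), (1,4), (3,10), (5,6), (7,12), (9,17), (15,14), (18,20), (19,11)}

|M| = 9 (so the lex-smallest maximum matching has 9 edges)
process left vertices in ascending order; for each, take the smallest-labelled available neighbour that still permits 9 edges overall, or leave it unmatched if none does
lex-smallest matching: {0-2, 1-4, 3-10, 5-6, 7-12, 9-17, 15-14, 18-20, 19-11}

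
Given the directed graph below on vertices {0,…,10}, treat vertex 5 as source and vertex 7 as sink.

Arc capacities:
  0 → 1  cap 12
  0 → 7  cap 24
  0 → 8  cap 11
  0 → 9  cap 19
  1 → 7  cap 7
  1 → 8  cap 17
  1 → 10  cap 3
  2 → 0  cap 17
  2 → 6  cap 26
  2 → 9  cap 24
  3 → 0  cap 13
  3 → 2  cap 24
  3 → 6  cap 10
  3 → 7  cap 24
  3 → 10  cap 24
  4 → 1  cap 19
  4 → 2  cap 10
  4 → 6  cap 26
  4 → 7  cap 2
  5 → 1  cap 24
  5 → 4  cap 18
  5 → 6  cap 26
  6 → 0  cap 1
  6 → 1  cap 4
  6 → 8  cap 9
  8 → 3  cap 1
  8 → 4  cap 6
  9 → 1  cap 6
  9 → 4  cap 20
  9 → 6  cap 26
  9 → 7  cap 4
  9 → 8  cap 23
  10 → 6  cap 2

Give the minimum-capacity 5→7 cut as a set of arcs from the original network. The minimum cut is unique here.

augment #1: 5→1→7 push 7
augment #2: 5→4→7 push 2
augment #3: 5→6→0→7 push 1
augment #4: 5→1→8→3→7 push 1
augment #5: 5→4→2→0→7 push 10
max flow = 21; residual-reachable set from 5 gives S-side
cut edges (S→T): {(1,7), (4,2), (4,7), (6,0), (8,3)} total cap 21

Min-cut arcs: {(1,7), (4,2), (4,7), (6,0), (8,3)} (total capacity 21)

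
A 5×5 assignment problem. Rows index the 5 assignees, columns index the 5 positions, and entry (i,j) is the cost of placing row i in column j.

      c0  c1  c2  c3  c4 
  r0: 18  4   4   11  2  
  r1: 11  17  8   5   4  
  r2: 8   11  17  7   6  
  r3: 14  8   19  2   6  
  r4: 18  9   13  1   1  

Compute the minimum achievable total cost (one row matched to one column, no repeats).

optimal assignment: row0→col1 (cost 4), row1→col2 (cost 8), row2→col0 (cost 8), row3→col3 (cost 2), row4→col4 (cost 1)
total = 4 + 8 + 8 + 2 + 1 = 23

Minimum assignment cost: 23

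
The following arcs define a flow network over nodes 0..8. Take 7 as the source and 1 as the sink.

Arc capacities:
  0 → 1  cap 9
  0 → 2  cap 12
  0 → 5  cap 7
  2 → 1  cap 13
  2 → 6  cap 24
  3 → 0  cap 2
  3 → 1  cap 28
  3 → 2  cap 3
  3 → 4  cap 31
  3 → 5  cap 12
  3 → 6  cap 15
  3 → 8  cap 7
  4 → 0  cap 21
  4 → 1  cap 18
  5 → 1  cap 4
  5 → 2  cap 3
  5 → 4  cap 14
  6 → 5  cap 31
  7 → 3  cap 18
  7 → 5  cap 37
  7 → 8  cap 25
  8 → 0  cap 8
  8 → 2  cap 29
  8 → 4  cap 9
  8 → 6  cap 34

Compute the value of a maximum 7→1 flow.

Maximum flow value: 62

augment #1: 7→3→1 bottleneck 18, total now 18
augment #2: 7→5→1 bottleneck 4, total now 22
augment #3: 7→5→2→1 bottleneck 3, total now 25
augment #4: 7→5→4→1 bottleneck 14, total now 39
augment #5: 7→8→0→1 bottleneck 8, total now 47
augment #6: 7→8→2→1 bottleneck 10, total now 57
augment #7: 7→8→4→1 bottleneck 4, total now 61
augment #8: 7→8→4→0→1 bottleneck 1, total now 62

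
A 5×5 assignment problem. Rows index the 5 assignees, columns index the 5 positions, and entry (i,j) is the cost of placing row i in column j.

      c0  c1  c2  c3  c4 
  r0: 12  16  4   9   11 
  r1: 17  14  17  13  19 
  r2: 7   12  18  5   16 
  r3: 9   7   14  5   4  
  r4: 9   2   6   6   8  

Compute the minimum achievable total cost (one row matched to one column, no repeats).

Minimum assignment cost: 30

optimal assignment: row0→col2 (cost 4), row1→col3 (cost 13), row2→col0 (cost 7), row3→col4 (cost 4), row4→col1 (cost 2)
total = 4 + 13 + 7 + 4 + 2 = 30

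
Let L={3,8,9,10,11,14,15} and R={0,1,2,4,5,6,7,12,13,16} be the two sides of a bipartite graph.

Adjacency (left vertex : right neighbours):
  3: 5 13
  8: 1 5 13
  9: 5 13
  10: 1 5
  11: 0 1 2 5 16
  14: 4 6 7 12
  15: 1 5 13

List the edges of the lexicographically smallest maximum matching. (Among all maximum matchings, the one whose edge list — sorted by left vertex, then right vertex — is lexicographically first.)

Lex-smallest maximum matching: {(3,5), (8,1), (9,13), (11,0), (14,4)}

|M| = 5 (so the lex-smallest maximum matching has 5 edges)
process left vertices in ascending order; for each, take the smallest-labelled available neighbour that still permits 5 edges overall, or leave it unmatched if none does
lex-smallest matching: {3-5, 8-1, 9-13, 11-0, 14-4}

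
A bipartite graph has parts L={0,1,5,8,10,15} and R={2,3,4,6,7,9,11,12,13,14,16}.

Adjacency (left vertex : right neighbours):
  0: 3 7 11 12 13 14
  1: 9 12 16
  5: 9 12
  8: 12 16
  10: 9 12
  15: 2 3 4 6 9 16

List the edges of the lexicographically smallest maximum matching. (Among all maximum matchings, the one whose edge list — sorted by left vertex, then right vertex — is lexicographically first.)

Lex-smallest maximum matching: {(0,3), (1,9), (5,12), (8,16), (15,2)}

|M| = 5 (so the lex-smallest maximum matching has 5 edges)
process left vertices in ascending order; for each, take the smallest-labelled available neighbour that still permits 5 edges overall, or leave it unmatched if none does
lex-smallest matching: {0-3, 1-9, 5-12, 8-16, 15-2}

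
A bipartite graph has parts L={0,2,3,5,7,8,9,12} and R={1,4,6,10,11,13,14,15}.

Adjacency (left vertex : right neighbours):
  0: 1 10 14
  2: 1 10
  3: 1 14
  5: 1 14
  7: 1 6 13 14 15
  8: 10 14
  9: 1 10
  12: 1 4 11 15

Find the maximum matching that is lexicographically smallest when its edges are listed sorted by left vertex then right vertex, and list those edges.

Lex-smallest maximum matching: {(0,1), (2,10), (3,14), (7,6), (12,4)}

|M| = 5 (so the lex-smallest maximum matching has 5 edges)
process left vertices in ascending order; for each, take the smallest-labelled available neighbour that still permits 5 edges overall, or leave it unmatched if none does
lex-smallest matching: {0-1, 2-10, 3-14, 7-6, 12-4}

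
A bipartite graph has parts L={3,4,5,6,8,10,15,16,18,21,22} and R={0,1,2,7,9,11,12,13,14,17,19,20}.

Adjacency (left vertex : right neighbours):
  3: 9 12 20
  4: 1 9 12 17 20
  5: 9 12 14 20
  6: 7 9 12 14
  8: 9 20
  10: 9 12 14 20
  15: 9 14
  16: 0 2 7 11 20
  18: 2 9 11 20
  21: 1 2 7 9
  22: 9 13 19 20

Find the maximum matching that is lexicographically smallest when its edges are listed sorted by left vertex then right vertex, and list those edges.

|M| = 10 (so the lex-smallest maximum matching has 10 edges)
process left vertices in ascending order; for each, take the smallest-labelled available neighbour that still permits 10 edges overall, or leave it unmatched if none does
lex-smallest matching: {3-9, 4-1, 5-12, 6-7, 8-20, 10-14, 16-0, 18-11, 21-2, 22-13}

Lex-smallest maximum matching: {(3,9), (4,1), (5,12), (6,7), (8,20), (10,14), (16,0), (18,11), (21,2), (22,13)}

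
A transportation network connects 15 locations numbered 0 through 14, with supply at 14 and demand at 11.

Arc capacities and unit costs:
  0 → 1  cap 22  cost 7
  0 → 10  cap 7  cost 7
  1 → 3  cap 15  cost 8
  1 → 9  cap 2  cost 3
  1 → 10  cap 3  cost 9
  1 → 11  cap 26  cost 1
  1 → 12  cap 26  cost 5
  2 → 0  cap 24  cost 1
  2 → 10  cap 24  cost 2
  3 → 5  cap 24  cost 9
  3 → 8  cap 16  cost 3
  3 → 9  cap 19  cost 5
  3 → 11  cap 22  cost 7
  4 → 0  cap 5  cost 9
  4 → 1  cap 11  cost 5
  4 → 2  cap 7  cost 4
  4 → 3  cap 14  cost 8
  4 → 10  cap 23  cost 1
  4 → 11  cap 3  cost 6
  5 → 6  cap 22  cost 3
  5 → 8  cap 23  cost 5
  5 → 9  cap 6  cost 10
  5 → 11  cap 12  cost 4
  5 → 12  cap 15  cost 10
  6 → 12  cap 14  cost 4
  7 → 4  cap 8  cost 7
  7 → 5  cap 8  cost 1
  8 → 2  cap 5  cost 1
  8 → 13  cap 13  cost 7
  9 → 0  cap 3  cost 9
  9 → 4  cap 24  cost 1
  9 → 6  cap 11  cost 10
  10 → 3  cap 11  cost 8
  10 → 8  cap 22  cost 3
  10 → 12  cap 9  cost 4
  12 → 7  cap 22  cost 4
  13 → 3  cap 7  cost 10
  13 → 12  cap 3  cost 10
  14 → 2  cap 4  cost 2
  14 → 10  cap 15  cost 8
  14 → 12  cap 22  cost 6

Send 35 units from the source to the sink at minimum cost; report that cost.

shortest-cost path #1: 14→2→0→1→11 push 4 @ unit cost 11 (adds 44)
shortest-cost path #2: 14→12→7→5→11 push 8 @ unit cost 15 (adds 120)
shortest-cost path #3: 14→10→8→2→0→1→11 push 5 @ unit cost 21 (adds 105)
shortest-cost path #4: 14→10→3→11 push 10 @ unit cost 23 (adds 230)
shortest-cost path #5: 14→12→7→4→11 push 3 @ unit cost 23 (adds 69)
shortest-cost path #6: 14→12→7→4→1→11 push 5 @ unit cost 23 (adds 115)
total cost = 683

Minimum cost for 35 units: 683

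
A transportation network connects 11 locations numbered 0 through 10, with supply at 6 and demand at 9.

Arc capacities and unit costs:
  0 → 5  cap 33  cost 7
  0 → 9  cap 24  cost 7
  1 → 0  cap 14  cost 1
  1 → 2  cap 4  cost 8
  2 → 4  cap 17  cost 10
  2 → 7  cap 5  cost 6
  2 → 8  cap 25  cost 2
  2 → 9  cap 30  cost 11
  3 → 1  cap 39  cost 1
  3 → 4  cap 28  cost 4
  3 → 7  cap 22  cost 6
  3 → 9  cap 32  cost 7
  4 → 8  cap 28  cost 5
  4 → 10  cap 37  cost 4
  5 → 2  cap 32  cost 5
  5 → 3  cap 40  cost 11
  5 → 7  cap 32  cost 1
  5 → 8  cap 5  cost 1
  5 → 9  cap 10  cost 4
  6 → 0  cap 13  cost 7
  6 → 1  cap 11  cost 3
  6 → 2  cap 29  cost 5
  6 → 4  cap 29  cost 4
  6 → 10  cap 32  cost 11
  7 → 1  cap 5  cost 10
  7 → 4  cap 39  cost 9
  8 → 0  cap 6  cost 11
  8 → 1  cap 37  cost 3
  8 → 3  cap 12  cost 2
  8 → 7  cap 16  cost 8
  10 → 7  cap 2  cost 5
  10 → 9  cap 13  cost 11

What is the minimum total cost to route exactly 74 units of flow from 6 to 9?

Minimum cost for 74 units: 1154

shortest-cost path #1: 6→1→0→9 push 11 @ unit cost 11 (adds 121)
shortest-cost path #2: 6→0→9 push 13 @ unit cost 14 (adds 182)
shortest-cost path #3: 6→2→9 push 29 @ unit cost 16 (adds 464)
shortest-cost path #4: 6→4→8→3→9 push 12 @ unit cost 18 (adds 216)
shortest-cost path #5: 6→4→10→9 push 9 @ unit cost 19 (adds 171)
total cost = 1154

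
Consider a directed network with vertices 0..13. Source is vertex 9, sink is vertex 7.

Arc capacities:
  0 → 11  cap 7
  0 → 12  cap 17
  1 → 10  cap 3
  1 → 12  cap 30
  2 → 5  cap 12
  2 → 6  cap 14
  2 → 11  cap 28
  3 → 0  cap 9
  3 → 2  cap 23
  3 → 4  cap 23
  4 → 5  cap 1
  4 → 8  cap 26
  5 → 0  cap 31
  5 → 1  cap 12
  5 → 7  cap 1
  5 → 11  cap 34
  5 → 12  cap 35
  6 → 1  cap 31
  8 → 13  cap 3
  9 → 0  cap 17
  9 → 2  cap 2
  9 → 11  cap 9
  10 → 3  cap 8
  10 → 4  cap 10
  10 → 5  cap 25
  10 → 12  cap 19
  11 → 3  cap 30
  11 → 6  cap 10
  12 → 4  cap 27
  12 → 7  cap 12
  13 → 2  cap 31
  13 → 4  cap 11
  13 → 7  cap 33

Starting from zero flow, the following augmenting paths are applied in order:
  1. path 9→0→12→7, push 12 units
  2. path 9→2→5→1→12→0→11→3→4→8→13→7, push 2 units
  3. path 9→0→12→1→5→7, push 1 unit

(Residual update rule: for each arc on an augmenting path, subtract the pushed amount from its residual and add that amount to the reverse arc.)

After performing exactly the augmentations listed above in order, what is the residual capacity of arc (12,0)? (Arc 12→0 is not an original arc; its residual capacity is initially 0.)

Residual capacity of (12,0): 11

after path 1 (9→0→12→7, push 12): res(12,0)=12
after path 2 (9→2→5→1→12→0→11→3→4→8→13→7, push 2): res(12,0)=10
after path 3 (9→0→12→1→5→7, push 1): res(12,0)=11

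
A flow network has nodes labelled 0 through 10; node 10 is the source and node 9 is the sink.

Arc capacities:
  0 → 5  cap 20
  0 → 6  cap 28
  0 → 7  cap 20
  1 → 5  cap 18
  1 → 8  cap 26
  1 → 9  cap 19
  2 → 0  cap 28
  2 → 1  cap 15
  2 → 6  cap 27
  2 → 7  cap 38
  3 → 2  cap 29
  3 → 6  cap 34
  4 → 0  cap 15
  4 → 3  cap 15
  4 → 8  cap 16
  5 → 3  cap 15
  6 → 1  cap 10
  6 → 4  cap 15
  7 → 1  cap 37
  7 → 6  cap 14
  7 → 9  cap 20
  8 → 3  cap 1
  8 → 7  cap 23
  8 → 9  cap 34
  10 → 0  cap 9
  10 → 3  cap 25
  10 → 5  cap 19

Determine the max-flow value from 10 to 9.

Maximum flow value: 49

augment #1: 10→0→7→9 bottleneck 9, total now 9
augment #2: 10→3→2→1→9 bottleneck 15, total now 24
augment #3: 10→3→2→7→9 bottleneck 10, total now 34
augment #4: 10→5→3→2→7→9 bottleneck 1, total now 35
augment #5: 10→5→3→6→1→9 bottleneck 4, total now 39
augment #6: 10→5→3→6→1→8→9 bottleneck 6, total now 45
augment #7: 10→5→3→6→4→8→9 bottleneck 4, total now 49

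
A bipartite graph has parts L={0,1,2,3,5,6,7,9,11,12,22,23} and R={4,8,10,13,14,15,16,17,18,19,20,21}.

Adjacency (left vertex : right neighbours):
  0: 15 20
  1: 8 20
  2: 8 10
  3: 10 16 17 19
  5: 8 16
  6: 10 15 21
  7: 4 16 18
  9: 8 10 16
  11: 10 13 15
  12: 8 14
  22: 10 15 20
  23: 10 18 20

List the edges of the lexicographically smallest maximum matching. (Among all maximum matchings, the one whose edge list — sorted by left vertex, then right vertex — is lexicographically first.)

Lex-smallest maximum matching: {(0,15), (1,8), (2,10), (3,17), (5,16), (6,21), (7,4), (11,13), (12,14), (22,20), (23,18)}

|M| = 11 (so the lex-smallest maximum matching has 11 edges)
process left vertices in ascending order; for each, take the smallest-labelled available neighbour that still permits 11 edges overall, or leave it unmatched if none does
lex-smallest matching: {0-15, 1-8, 2-10, 3-17, 5-16, 6-21, 7-4, 11-13, 12-14, 22-20, 23-18}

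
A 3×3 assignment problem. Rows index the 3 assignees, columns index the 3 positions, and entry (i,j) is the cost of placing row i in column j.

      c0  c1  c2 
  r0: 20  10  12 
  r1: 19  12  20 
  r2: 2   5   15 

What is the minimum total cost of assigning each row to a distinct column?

Minimum assignment cost: 26

optimal assignment: row0→col2 (cost 12), row1→col1 (cost 12), row2→col0 (cost 2)
total = 12 + 12 + 2 = 26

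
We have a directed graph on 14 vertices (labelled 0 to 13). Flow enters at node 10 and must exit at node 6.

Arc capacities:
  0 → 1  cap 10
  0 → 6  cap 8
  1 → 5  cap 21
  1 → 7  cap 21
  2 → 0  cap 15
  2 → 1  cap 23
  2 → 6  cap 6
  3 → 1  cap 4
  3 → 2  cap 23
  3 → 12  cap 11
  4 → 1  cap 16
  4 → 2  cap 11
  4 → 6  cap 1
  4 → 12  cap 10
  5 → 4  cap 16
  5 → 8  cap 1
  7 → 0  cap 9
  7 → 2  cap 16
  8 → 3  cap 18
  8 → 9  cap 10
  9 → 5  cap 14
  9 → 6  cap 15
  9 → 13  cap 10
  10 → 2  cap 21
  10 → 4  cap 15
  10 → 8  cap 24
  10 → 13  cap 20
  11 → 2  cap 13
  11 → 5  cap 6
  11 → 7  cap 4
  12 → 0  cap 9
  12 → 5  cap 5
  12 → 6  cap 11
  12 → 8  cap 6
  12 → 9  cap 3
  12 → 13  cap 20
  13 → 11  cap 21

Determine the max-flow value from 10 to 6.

augment #1: 10→2→6 bottleneck 6, total now 6
augment #2: 10→4→6 bottleneck 1, total now 7
augment #3: 10→2→0→6 bottleneck 8, total now 15
augment #4: 10→4→12→6 bottleneck 10, total now 25
augment #5: 10→8→9→6 bottleneck 10, total now 35
augment #6: 10→8→3→12→6 bottleneck 1, total now 36
augment #7: 10→8→3→12→9→6 bottleneck 3, total now 39

Maximum flow value: 39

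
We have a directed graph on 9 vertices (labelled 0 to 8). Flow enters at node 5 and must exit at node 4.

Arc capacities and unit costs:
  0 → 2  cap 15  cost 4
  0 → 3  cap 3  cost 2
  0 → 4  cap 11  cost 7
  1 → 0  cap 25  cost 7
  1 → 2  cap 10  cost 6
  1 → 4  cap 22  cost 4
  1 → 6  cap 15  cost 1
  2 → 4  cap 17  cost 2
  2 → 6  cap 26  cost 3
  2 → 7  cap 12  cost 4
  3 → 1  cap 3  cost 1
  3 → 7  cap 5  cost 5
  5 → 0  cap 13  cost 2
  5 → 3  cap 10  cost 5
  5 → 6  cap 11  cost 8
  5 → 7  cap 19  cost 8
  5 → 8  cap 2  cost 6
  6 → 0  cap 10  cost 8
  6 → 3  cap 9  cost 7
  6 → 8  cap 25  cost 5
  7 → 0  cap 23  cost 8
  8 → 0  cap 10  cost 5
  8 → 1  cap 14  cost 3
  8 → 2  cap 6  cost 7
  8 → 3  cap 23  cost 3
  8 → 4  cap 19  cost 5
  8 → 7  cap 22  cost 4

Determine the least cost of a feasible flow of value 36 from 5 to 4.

shortest-cost path #1: 5→0→2→4 push 13 @ unit cost 8 (adds 104)
shortest-cost path #2: 5→3→1→4 push 3 @ unit cost 10 (adds 30)
shortest-cost path #3: 5→8→4 push 2 @ unit cost 11 (adds 22)
shortest-cost path #4: 5→6→8→4 push 11 @ unit cost 18 (adds 198)
shortest-cost path #5: 5→7→0→2→4 push 2 @ unit cost 22 (adds 44)
shortest-cost path #6: 5→7→0→4 push 5 @ unit cost 23 (adds 115)
total cost = 513

Minimum cost for 36 units: 513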